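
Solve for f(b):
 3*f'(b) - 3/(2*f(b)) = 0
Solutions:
 f(b) = -sqrt(C1 + b)
 f(b) = sqrt(C1 + b)


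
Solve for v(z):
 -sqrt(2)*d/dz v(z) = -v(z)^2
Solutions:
 v(z) = -2/(C1 + sqrt(2)*z)


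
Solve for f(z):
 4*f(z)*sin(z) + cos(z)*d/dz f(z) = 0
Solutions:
 f(z) = C1*cos(z)^4


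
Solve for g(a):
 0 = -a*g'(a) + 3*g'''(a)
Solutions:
 g(a) = C1 + Integral(C2*airyai(3^(2/3)*a/3) + C3*airybi(3^(2/3)*a/3), a)


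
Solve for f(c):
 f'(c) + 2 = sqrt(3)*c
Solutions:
 f(c) = C1 + sqrt(3)*c^2/2 - 2*c


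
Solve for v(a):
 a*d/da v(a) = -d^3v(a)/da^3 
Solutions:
 v(a) = C1 + Integral(C2*airyai(-a) + C3*airybi(-a), a)


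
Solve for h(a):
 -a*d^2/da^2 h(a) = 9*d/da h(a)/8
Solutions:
 h(a) = C1 + C2/a^(1/8)


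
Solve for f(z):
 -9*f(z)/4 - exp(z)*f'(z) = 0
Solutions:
 f(z) = C1*exp(9*exp(-z)/4)


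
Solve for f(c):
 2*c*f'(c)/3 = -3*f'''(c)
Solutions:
 f(c) = C1 + Integral(C2*airyai(-6^(1/3)*c/3) + C3*airybi(-6^(1/3)*c/3), c)


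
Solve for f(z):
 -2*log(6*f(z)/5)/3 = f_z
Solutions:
 -3*Integral(1/(-log(_y) - log(6) + log(5)), (_y, f(z)))/2 = C1 - z


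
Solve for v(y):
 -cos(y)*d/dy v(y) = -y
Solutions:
 v(y) = C1 + Integral(y/cos(y), y)


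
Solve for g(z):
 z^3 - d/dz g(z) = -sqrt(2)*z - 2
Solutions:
 g(z) = C1 + z^4/4 + sqrt(2)*z^2/2 + 2*z


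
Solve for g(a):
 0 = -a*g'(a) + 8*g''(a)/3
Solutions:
 g(a) = C1 + C2*erfi(sqrt(3)*a/4)


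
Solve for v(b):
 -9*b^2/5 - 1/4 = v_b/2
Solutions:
 v(b) = C1 - 6*b^3/5 - b/2


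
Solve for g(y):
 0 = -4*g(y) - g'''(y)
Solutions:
 g(y) = C3*exp(-2^(2/3)*y) + (C1*sin(2^(2/3)*sqrt(3)*y/2) + C2*cos(2^(2/3)*sqrt(3)*y/2))*exp(2^(2/3)*y/2)


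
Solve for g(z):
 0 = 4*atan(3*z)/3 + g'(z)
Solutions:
 g(z) = C1 - 4*z*atan(3*z)/3 + 2*log(9*z^2 + 1)/9


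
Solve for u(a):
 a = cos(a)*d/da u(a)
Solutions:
 u(a) = C1 + Integral(a/cos(a), a)


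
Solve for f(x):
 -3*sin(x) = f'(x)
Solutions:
 f(x) = C1 + 3*cos(x)


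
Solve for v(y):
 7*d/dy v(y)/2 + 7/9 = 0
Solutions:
 v(y) = C1 - 2*y/9


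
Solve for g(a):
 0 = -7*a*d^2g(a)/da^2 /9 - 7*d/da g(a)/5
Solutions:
 g(a) = C1 + C2/a^(4/5)


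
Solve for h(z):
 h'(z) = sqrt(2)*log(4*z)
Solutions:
 h(z) = C1 + sqrt(2)*z*log(z) - sqrt(2)*z + 2*sqrt(2)*z*log(2)


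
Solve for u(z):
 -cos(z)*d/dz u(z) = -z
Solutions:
 u(z) = C1 + Integral(z/cos(z), z)


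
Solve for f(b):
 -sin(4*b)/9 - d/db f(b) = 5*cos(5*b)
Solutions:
 f(b) = C1 - sin(5*b) + cos(4*b)/36


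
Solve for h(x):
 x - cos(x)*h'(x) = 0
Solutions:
 h(x) = C1 + Integral(x/cos(x), x)


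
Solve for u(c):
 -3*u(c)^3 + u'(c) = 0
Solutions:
 u(c) = -sqrt(2)*sqrt(-1/(C1 + 3*c))/2
 u(c) = sqrt(2)*sqrt(-1/(C1 + 3*c))/2


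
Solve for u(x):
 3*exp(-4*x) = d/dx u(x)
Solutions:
 u(x) = C1 - 3*exp(-4*x)/4


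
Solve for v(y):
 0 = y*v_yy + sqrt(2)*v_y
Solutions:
 v(y) = C1 + C2*y^(1 - sqrt(2))


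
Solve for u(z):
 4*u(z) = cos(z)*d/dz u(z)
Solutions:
 u(z) = C1*(sin(z)^2 + 2*sin(z) + 1)/(sin(z)^2 - 2*sin(z) + 1)


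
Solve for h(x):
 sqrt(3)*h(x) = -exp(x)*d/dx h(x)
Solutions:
 h(x) = C1*exp(sqrt(3)*exp(-x))


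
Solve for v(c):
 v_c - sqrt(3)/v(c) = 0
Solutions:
 v(c) = -sqrt(C1 + 2*sqrt(3)*c)
 v(c) = sqrt(C1 + 2*sqrt(3)*c)


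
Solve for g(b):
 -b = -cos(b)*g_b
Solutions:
 g(b) = C1 + Integral(b/cos(b), b)


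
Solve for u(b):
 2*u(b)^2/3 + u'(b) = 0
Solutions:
 u(b) = 3/(C1 + 2*b)


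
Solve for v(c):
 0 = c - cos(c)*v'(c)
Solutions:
 v(c) = C1 + Integral(c/cos(c), c)


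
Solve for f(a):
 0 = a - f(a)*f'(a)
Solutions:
 f(a) = -sqrt(C1 + a^2)
 f(a) = sqrt(C1 + a^2)


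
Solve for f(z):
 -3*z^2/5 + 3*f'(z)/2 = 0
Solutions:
 f(z) = C1 + 2*z^3/15


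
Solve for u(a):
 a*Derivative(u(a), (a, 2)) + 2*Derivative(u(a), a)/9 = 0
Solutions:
 u(a) = C1 + C2*a^(7/9)


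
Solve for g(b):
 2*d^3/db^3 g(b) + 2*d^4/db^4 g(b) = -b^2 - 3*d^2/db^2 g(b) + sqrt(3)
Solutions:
 g(b) = C1 + C2*b - b^4/36 + 2*b^3/27 + b^2*(4 + 9*sqrt(3))/54 + (C3*sin(sqrt(5)*b/2) + C4*cos(sqrt(5)*b/2))*exp(-b/2)


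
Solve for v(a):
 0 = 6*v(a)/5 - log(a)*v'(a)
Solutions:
 v(a) = C1*exp(6*li(a)/5)


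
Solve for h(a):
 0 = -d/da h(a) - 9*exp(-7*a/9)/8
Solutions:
 h(a) = C1 + 81*exp(-7*a/9)/56


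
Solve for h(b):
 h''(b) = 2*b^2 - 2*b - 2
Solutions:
 h(b) = C1 + C2*b + b^4/6 - b^3/3 - b^2


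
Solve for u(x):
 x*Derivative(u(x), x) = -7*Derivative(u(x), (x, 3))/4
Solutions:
 u(x) = C1 + Integral(C2*airyai(-14^(2/3)*x/7) + C3*airybi(-14^(2/3)*x/7), x)


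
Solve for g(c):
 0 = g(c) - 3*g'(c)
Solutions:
 g(c) = C1*exp(c/3)


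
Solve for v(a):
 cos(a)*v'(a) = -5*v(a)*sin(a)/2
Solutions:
 v(a) = C1*cos(a)^(5/2)


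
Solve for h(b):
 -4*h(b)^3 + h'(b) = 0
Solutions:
 h(b) = -sqrt(2)*sqrt(-1/(C1 + 4*b))/2
 h(b) = sqrt(2)*sqrt(-1/(C1 + 4*b))/2


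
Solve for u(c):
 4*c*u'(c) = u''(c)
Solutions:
 u(c) = C1 + C2*erfi(sqrt(2)*c)


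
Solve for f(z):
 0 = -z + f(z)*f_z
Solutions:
 f(z) = -sqrt(C1 + z^2)
 f(z) = sqrt(C1 + z^2)


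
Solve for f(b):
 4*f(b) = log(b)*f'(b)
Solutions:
 f(b) = C1*exp(4*li(b))


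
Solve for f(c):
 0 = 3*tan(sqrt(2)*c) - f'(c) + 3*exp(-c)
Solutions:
 f(c) = C1 + 3*sqrt(2)*log(tan(sqrt(2)*c)^2 + 1)/4 - 3*exp(-c)


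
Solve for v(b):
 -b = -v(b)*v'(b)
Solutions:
 v(b) = -sqrt(C1 + b^2)
 v(b) = sqrt(C1 + b^2)


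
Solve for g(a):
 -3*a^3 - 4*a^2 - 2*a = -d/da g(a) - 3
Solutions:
 g(a) = C1 + 3*a^4/4 + 4*a^3/3 + a^2 - 3*a


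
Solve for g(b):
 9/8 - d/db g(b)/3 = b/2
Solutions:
 g(b) = C1 - 3*b^2/4 + 27*b/8


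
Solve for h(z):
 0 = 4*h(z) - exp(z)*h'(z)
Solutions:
 h(z) = C1*exp(-4*exp(-z))


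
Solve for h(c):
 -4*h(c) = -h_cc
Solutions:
 h(c) = C1*exp(-2*c) + C2*exp(2*c)


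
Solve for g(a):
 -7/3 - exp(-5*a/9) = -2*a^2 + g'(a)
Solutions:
 g(a) = C1 + 2*a^3/3 - 7*a/3 + 9*exp(-5*a/9)/5


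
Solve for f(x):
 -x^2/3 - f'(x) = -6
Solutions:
 f(x) = C1 - x^3/9 + 6*x


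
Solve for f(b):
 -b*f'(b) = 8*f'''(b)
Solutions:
 f(b) = C1 + Integral(C2*airyai(-b/2) + C3*airybi(-b/2), b)


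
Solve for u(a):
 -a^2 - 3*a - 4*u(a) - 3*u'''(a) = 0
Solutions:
 u(a) = C3*exp(-6^(2/3)*a/3) - a^2/4 - 3*a/4 + (C1*sin(2^(2/3)*3^(1/6)*a/2) + C2*cos(2^(2/3)*3^(1/6)*a/2))*exp(6^(2/3)*a/6)


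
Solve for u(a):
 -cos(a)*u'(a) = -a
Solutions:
 u(a) = C1 + Integral(a/cos(a), a)


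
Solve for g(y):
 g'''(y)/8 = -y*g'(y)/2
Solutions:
 g(y) = C1 + Integral(C2*airyai(-2^(2/3)*y) + C3*airybi(-2^(2/3)*y), y)


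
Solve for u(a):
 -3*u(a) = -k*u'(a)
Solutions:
 u(a) = C1*exp(3*a/k)


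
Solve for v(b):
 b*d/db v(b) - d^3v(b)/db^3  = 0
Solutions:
 v(b) = C1 + Integral(C2*airyai(b) + C3*airybi(b), b)


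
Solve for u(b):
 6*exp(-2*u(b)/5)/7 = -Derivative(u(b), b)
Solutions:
 u(b) = 5*log(-sqrt(C1 - 6*b)) - 5*log(35) + 5*log(70)/2
 u(b) = 5*log(C1 - 6*b)/2 - 5*log(35) + 5*log(70)/2


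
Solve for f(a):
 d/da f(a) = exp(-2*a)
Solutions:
 f(a) = C1 - exp(-2*a)/2


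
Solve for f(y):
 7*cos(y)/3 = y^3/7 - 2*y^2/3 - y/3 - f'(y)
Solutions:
 f(y) = C1 + y^4/28 - 2*y^3/9 - y^2/6 - 7*sin(y)/3


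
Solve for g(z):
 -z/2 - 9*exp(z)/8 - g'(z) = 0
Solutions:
 g(z) = C1 - z^2/4 - 9*exp(z)/8


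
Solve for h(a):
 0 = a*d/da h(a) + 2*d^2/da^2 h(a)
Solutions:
 h(a) = C1 + C2*erf(a/2)


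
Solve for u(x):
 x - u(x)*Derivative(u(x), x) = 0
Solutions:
 u(x) = -sqrt(C1 + x^2)
 u(x) = sqrt(C1 + x^2)


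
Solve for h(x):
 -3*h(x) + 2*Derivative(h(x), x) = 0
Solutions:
 h(x) = C1*exp(3*x/2)


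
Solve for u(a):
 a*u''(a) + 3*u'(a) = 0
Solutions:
 u(a) = C1 + C2/a^2


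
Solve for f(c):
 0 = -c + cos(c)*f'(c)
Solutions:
 f(c) = C1 + Integral(c/cos(c), c)


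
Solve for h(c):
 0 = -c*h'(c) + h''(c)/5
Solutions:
 h(c) = C1 + C2*erfi(sqrt(10)*c/2)


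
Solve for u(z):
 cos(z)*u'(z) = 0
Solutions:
 u(z) = C1


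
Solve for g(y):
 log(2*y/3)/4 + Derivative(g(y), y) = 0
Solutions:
 g(y) = C1 - y*log(y)/4 - y*log(2)/4 + y/4 + y*log(3)/4


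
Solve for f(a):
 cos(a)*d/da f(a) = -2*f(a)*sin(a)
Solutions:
 f(a) = C1*cos(a)^2


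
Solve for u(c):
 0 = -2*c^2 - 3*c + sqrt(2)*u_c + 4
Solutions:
 u(c) = C1 + sqrt(2)*c^3/3 + 3*sqrt(2)*c^2/4 - 2*sqrt(2)*c


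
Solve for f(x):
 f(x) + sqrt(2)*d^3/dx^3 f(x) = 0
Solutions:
 f(x) = C3*exp(-2^(5/6)*x/2) + (C1*sin(2^(5/6)*sqrt(3)*x/4) + C2*cos(2^(5/6)*sqrt(3)*x/4))*exp(2^(5/6)*x/4)


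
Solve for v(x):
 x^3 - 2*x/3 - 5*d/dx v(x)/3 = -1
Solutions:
 v(x) = C1 + 3*x^4/20 - x^2/5 + 3*x/5


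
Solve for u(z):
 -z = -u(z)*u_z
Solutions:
 u(z) = -sqrt(C1 + z^2)
 u(z) = sqrt(C1 + z^2)


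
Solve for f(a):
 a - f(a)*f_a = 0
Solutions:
 f(a) = -sqrt(C1 + a^2)
 f(a) = sqrt(C1 + a^2)


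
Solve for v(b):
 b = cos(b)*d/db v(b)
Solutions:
 v(b) = C1 + Integral(b/cos(b), b)


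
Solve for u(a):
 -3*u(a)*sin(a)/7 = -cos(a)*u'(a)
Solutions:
 u(a) = C1/cos(a)^(3/7)


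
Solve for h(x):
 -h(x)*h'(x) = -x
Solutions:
 h(x) = -sqrt(C1 + x^2)
 h(x) = sqrt(C1 + x^2)


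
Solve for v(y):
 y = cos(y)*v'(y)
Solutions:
 v(y) = C1 + Integral(y/cos(y), y)


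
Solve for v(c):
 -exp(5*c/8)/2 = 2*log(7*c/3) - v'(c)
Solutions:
 v(c) = C1 + 2*c*log(c) + 2*c*(-log(3) - 1 + log(7)) + 4*exp(5*c/8)/5


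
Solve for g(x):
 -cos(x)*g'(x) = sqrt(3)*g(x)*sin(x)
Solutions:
 g(x) = C1*cos(x)^(sqrt(3))


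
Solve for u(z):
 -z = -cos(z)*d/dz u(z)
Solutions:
 u(z) = C1 + Integral(z/cos(z), z)


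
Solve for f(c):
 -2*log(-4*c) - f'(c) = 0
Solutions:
 f(c) = C1 - 2*c*log(-c) + 2*c*(1 - 2*log(2))


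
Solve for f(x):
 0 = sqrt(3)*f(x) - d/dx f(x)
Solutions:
 f(x) = C1*exp(sqrt(3)*x)


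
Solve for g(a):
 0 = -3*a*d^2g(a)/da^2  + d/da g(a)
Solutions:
 g(a) = C1 + C2*a^(4/3)


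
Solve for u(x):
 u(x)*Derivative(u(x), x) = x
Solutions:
 u(x) = -sqrt(C1 + x^2)
 u(x) = sqrt(C1 + x^2)


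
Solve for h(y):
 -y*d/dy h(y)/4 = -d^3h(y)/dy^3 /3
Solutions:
 h(y) = C1 + Integral(C2*airyai(6^(1/3)*y/2) + C3*airybi(6^(1/3)*y/2), y)


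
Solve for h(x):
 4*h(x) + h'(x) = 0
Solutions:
 h(x) = C1*exp(-4*x)


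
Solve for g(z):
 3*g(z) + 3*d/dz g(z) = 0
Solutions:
 g(z) = C1*exp(-z)


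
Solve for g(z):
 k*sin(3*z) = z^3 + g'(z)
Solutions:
 g(z) = C1 - k*cos(3*z)/3 - z^4/4


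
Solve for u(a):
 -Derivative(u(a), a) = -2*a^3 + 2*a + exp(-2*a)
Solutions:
 u(a) = C1 + a^4/2 - a^2 + exp(-2*a)/2


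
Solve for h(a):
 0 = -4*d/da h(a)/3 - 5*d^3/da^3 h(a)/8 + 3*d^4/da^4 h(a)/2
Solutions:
 h(a) = C1 + C2*exp(a*(-(144*sqrt(20986) + 20861)^(1/3) - 25/(144*sqrt(20986) + 20861)^(1/3) + 10)/72)*sin(sqrt(3)*a*(-(144*sqrt(20986) + 20861)^(1/3) + 25/(144*sqrt(20986) + 20861)^(1/3))/72) + C3*exp(a*(-(144*sqrt(20986) + 20861)^(1/3) - 25/(144*sqrt(20986) + 20861)^(1/3) + 10)/72)*cos(sqrt(3)*a*(-(144*sqrt(20986) + 20861)^(1/3) + 25/(144*sqrt(20986) + 20861)^(1/3))/72) + C4*exp(a*(25/(144*sqrt(20986) + 20861)^(1/3) + 5 + (144*sqrt(20986) + 20861)^(1/3))/36)


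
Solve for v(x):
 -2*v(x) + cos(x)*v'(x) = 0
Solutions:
 v(x) = C1*(sin(x) + 1)/(sin(x) - 1)


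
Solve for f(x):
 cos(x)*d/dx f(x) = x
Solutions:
 f(x) = C1 + Integral(x/cos(x), x)


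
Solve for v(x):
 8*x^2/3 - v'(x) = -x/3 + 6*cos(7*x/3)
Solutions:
 v(x) = C1 + 8*x^3/9 + x^2/6 - 18*sin(7*x/3)/7


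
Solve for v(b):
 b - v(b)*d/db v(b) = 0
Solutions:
 v(b) = -sqrt(C1 + b^2)
 v(b) = sqrt(C1 + b^2)


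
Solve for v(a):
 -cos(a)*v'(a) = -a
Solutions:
 v(a) = C1 + Integral(a/cos(a), a)


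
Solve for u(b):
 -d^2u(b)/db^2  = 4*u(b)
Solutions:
 u(b) = C1*sin(2*b) + C2*cos(2*b)


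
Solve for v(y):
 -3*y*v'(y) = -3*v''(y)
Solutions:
 v(y) = C1 + C2*erfi(sqrt(2)*y/2)


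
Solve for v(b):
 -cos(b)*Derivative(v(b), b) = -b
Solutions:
 v(b) = C1 + Integral(b/cos(b), b)


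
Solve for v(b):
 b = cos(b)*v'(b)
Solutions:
 v(b) = C1 + Integral(b/cos(b), b)


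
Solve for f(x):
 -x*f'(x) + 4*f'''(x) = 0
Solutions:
 f(x) = C1 + Integral(C2*airyai(2^(1/3)*x/2) + C3*airybi(2^(1/3)*x/2), x)


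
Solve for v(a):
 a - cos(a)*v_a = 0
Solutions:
 v(a) = C1 + Integral(a/cos(a), a)


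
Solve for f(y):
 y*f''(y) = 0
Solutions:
 f(y) = C1 + C2*y


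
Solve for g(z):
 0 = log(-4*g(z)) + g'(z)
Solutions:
 Integral(1/(log(-_y) + 2*log(2)), (_y, g(z))) = C1 - z


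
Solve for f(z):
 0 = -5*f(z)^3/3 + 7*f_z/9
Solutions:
 f(z) = -sqrt(14)*sqrt(-1/(C1 + 15*z))/2
 f(z) = sqrt(14)*sqrt(-1/(C1 + 15*z))/2


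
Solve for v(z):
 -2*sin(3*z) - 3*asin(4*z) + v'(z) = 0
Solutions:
 v(z) = C1 + 3*z*asin(4*z) + 3*sqrt(1 - 16*z^2)/4 - 2*cos(3*z)/3


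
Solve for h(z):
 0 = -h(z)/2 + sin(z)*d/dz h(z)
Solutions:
 h(z) = C1*(cos(z) - 1)^(1/4)/(cos(z) + 1)^(1/4)


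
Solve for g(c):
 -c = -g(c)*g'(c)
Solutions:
 g(c) = -sqrt(C1 + c^2)
 g(c) = sqrt(C1 + c^2)


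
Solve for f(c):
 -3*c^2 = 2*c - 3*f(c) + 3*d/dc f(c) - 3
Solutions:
 f(c) = C1*exp(c) + c^2 + 8*c/3 + 5/3


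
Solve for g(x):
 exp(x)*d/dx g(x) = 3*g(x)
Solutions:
 g(x) = C1*exp(-3*exp(-x))


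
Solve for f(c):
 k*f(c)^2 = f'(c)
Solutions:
 f(c) = -1/(C1 + c*k)


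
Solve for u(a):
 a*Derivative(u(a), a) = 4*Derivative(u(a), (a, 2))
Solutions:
 u(a) = C1 + C2*erfi(sqrt(2)*a/4)


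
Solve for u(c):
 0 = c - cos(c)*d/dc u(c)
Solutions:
 u(c) = C1 + Integral(c/cos(c), c)


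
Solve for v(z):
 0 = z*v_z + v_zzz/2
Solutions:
 v(z) = C1 + Integral(C2*airyai(-2^(1/3)*z) + C3*airybi(-2^(1/3)*z), z)


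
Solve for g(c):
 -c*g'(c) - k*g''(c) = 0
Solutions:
 g(c) = C1 + C2*sqrt(k)*erf(sqrt(2)*c*sqrt(1/k)/2)


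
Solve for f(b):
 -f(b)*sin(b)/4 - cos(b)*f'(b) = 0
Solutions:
 f(b) = C1*cos(b)^(1/4)


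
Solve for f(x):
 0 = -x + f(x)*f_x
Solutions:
 f(x) = -sqrt(C1 + x^2)
 f(x) = sqrt(C1 + x^2)


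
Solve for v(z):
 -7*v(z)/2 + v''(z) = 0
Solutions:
 v(z) = C1*exp(-sqrt(14)*z/2) + C2*exp(sqrt(14)*z/2)


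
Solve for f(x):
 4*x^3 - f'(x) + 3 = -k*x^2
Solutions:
 f(x) = C1 + k*x^3/3 + x^4 + 3*x


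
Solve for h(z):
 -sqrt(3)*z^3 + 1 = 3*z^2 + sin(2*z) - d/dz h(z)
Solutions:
 h(z) = C1 + sqrt(3)*z^4/4 + z^3 - z - cos(2*z)/2


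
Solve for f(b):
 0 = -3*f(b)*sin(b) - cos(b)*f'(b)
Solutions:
 f(b) = C1*cos(b)^3


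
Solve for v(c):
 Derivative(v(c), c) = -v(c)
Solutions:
 v(c) = C1*exp(-c)


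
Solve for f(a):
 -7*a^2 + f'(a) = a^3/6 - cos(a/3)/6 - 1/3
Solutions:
 f(a) = C1 + a^4/24 + 7*a^3/3 - a/3 - sin(a/3)/2


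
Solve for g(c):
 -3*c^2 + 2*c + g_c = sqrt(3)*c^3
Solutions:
 g(c) = C1 + sqrt(3)*c^4/4 + c^3 - c^2


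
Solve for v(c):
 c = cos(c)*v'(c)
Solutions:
 v(c) = C1 + Integral(c/cos(c), c)


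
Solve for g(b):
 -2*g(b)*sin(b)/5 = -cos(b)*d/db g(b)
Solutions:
 g(b) = C1/cos(b)^(2/5)


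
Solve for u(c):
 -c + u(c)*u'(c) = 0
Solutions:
 u(c) = -sqrt(C1 + c^2)
 u(c) = sqrt(C1 + c^2)


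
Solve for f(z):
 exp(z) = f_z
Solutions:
 f(z) = C1 + exp(z)


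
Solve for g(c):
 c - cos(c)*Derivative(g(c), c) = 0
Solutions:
 g(c) = C1 + Integral(c/cos(c), c)


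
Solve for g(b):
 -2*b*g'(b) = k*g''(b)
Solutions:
 g(b) = C1 + C2*sqrt(k)*erf(b*sqrt(1/k))


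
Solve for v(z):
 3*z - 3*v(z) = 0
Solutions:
 v(z) = z


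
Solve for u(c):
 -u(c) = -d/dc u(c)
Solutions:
 u(c) = C1*exp(c)


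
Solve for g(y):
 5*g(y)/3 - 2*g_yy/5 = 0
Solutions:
 g(y) = C1*exp(-5*sqrt(6)*y/6) + C2*exp(5*sqrt(6)*y/6)


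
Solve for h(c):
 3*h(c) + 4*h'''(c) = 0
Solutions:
 h(c) = C3*exp(-6^(1/3)*c/2) + (C1*sin(2^(1/3)*3^(5/6)*c/4) + C2*cos(2^(1/3)*3^(5/6)*c/4))*exp(6^(1/3)*c/4)


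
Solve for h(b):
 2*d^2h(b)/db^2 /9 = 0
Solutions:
 h(b) = C1 + C2*b


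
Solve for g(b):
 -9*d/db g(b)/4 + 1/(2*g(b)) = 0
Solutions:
 g(b) = -sqrt(C1 + 4*b)/3
 g(b) = sqrt(C1 + 4*b)/3


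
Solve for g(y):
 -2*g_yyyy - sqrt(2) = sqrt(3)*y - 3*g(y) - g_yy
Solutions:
 g(y) = C1*exp(-sqrt(6)*y/2) + C2*exp(sqrt(6)*y/2) + C3*sin(y) + C4*cos(y) + sqrt(3)*y/3 + sqrt(2)/3


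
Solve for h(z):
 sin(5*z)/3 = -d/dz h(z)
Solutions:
 h(z) = C1 + cos(5*z)/15


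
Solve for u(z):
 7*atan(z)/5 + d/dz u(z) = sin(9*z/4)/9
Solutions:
 u(z) = C1 - 7*z*atan(z)/5 + 7*log(z^2 + 1)/10 - 4*cos(9*z/4)/81


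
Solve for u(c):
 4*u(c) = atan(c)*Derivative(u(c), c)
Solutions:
 u(c) = C1*exp(4*Integral(1/atan(c), c))


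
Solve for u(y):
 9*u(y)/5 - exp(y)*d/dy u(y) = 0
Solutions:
 u(y) = C1*exp(-9*exp(-y)/5)


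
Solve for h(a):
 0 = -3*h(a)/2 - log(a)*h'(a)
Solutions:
 h(a) = C1*exp(-3*li(a)/2)


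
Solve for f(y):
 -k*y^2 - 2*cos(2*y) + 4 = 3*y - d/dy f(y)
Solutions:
 f(y) = C1 + k*y^3/3 + 3*y^2/2 - 4*y + sin(2*y)


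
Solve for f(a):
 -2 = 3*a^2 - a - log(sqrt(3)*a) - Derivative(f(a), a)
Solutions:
 f(a) = C1 + a^3 - a^2/2 - a*log(a) - a*log(3)/2 + 3*a


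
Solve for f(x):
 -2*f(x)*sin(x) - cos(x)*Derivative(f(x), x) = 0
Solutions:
 f(x) = C1*cos(x)^2


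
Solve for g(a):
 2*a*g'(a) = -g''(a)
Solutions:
 g(a) = C1 + C2*erf(a)


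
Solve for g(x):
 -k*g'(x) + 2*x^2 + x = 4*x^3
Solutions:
 g(x) = C1 - x^4/k + 2*x^3/(3*k) + x^2/(2*k)


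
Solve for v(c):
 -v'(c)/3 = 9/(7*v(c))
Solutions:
 v(c) = -sqrt(C1 - 378*c)/7
 v(c) = sqrt(C1 - 378*c)/7


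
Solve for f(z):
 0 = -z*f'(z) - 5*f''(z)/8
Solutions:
 f(z) = C1 + C2*erf(2*sqrt(5)*z/5)


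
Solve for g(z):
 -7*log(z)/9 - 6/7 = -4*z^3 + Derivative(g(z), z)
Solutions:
 g(z) = C1 + z^4 - 7*z*log(z)/9 - 5*z/63


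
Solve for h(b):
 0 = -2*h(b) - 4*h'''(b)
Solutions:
 h(b) = C3*exp(-2^(2/3)*b/2) + (C1*sin(2^(2/3)*sqrt(3)*b/4) + C2*cos(2^(2/3)*sqrt(3)*b/4))*exp(2^(2/3)*b/4)


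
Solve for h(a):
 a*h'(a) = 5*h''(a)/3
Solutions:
 h(a) = C1 + C2*erfi(sqrt(30)*a/10)


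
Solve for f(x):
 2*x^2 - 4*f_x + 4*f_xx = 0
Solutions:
 f(x) = C1 + C2*exp(x) + x^3/6 + x^2/2 + x


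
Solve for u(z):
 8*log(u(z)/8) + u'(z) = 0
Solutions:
 -Integral(1/(-log(_y) + 3*log(2)), (_y, u(z)))/8 = C1 - z


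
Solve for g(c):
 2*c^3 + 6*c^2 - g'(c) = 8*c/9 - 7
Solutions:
 g(c) = C1 + c^4/2 + 2*c^3 - 4*c^2/9 + 7*c


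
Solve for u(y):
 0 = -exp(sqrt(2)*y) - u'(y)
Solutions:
 u(y) = C1 - sqrt(2)*exp(sqrt(2)*y)/2


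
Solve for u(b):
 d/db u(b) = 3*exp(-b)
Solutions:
 u(b) = C1 - 3*exp(-b)


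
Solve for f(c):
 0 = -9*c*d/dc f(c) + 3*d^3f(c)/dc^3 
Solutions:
 f(c) = C1 + Integral(C2*airyai(3^(1/3)*c) + C3*airybi(3^(1/3)*c), c)


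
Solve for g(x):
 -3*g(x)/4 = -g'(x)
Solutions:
 g(x) = C1*exp(3*x/4)


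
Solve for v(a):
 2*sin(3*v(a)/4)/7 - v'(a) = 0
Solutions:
 -2*a/7 + 2*log(cos(3*v(a)/4) - 1)/3 - 2*log(cos(3*v(a)/4) + 1)/3 = C1


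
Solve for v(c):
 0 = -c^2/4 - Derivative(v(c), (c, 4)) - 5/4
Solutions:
 v(c) = C1 + C2*c + C3*c^2 + C4*c^3 - c^6/1440 - 5*c^4/96


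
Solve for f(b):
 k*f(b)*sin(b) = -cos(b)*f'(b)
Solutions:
 f(b) = C1*exp(k*log(cos(b)))


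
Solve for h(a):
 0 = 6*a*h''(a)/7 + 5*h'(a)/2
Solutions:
 h(a) = C1 + C2/a^(23/12)


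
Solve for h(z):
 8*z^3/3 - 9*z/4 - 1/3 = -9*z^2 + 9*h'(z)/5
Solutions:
 h(z) = C1 + 10*z^4/27 + 5*z^3/3 - 5*z^2/8 - 5*z/27


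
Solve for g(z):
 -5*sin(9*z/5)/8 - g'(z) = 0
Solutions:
 g(z) = C1 + 25*cos(9*z/5)/72


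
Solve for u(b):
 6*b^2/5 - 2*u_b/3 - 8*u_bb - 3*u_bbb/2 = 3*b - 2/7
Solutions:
 u(b) = C1 + C2*exp(2*b*(-4 + sqrt(15))/3) + C3*exp(-2*b*(sqrt(15) + 4)/3) + 3*b^3/5 - 477*b^2/20 + 39531*b/70


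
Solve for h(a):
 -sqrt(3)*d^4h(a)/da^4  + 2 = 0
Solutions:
 h(a) = C1 + C2*a + C3*a^2 + C4*a^3 + sqrt(3)*a^4/36


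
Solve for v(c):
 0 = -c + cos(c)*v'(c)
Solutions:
 v(c) = C1 + Integral(c/cos(c), c)


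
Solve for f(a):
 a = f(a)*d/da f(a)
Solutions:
 f(a) = -sqrt(C1 + a^2)
 f(a) = sqrt(C1 + a^2)


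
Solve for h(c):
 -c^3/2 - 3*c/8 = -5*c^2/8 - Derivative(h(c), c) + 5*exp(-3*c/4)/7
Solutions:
 h(c) = C1 + c^4/8 - 5*c^3/24 + 3*c^2/16 - 20*exp(-3*c/4)/21


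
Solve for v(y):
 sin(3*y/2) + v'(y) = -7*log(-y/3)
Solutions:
 v(y) = C1 - 7*y*log(-y) + 7*y + 7*y*log(3) + 2*cos(3*y/2)/3


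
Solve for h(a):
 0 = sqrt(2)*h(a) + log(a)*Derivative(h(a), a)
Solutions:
 h(a) = C1*exp(-sqrt(2)*li(a))


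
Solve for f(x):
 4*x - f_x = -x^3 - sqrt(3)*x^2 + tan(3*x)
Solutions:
 f(x) = C1 + x^4/4 + sqrt(3)*x^3/3 + 2*x^2 + log(cos(3*x))/3


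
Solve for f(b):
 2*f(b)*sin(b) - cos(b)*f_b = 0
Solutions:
 f(b) = C1/cos(b)^2


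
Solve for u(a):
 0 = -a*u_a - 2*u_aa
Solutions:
 u(a) = C1 + C2*erf(a/2)


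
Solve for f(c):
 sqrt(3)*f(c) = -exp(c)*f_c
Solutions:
 f(c) = C1*exp(sqrt(3)*exp(-c))


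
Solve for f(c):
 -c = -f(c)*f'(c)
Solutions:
 f(c) = -sqrt(C1 + c^2)
 f(c) = sqrt(C1 + c^2)


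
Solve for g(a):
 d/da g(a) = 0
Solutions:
 g(a) = C1


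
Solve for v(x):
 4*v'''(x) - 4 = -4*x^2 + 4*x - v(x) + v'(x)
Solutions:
 v(x) = C1*exp(3^(1/3)*x*(3^(1/3)/(sqrt(78) + 9)^(1/3) + (sqrt(78) + 9)^(1/3))/12)*sin(3^(1/6)*x*(-3^(2/3)*(sqrt(78) + 9)^(1/3) + 3/(sqrt(78) + 9)^(1/3))/12) + C2*exp(3^(1/3)*x*(3^(1/3)/(sqrt(78) + 9)^(1/3) + (sqrt(78) + 9)^(1/3))/12)*cos(3^(1/6)*x*(-3^(2/3)*(sqrt(78) + 9)^(1/3) + 3/(sqrt(78) + 9)^(1/3))/12) + C3*exp(-3^(1/3)*x*(3^(1/3)/(sqrt(78) + 9)^(1/3) + (sqrt(78) + 9)^(1/3))/6) - 4*x^2 - 4*x


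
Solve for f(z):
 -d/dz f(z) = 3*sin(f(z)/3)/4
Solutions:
 3*z/4 + 3*log(cos(f(z)/3) - 1)/2 - 3*log(cos(f(z)/3) + 1)/2 = C1


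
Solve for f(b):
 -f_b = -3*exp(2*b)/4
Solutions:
 f(b) = C1 + 3*exp(2*b)/8


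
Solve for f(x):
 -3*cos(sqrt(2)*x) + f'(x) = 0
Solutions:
 f(x) = C1 + 3*sqrt(2)*sin(sqrt(2)*x)/2


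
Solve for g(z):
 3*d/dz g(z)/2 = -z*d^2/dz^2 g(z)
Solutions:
 g(z) = C1 + C2/sqrt(z)


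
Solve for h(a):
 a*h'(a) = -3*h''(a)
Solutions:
 h(a) = C1 + C2*erf(sqrt(6)*a/6)


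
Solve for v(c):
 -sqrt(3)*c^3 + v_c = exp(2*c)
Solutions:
 v(c) = C1 + sqrt(3)*c^4/4 + exp(2*c)/2


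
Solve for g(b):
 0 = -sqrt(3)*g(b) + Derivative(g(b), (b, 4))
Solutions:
 g(b) = C1*exp(-3^(1/8)*b) + C2*exp(3^(1/8)*b) + C3*sin(3^(1/8)*b) + C4*cos(3^(1/8)*b)


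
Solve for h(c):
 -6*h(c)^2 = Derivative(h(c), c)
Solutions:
 h(c) = 1/(C1 + 6*c)


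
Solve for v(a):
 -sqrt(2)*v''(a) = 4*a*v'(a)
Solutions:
 v(a) = C1 + C2*erf(2^(1/4)*a)


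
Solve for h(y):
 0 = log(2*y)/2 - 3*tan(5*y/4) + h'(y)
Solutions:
 h(y) = C1 - y*log(y)/2 - y*log(2)/2 + y/2 - 12*log(cos(5*y/4))/5


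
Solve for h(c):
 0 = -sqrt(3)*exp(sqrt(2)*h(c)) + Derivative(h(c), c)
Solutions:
 h(c) = sqrt(2)*(2*log(-1/(C1 + sqrt(3)*c)) - log(2))/4


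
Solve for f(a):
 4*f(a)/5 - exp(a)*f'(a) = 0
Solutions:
 f(a) = C1*exp(-4*exp(-a)/5)


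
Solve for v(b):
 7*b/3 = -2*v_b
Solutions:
 v(b) = C1 - 7*b^2/12


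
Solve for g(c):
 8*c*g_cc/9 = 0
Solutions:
 g(c) = C1 + C2*c


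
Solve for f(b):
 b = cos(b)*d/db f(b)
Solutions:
 f(b) = C1 + Integral(b/cos(b), b)


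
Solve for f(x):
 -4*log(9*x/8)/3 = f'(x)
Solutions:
 f(x) = C1 - 4*x*log(x)/3 - 8*x*log(3)/3 + 4*x/3 + 4*x*log(2)


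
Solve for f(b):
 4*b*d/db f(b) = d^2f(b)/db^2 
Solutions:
 f(b) = C1 + C2*erfi(sqrt(2)*b)


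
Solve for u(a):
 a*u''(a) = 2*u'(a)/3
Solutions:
 u(a) = C1 + C2*a^(5/3)


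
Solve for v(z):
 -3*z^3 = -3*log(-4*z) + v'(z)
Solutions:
 v(z) = C1 - 3*z^4/4 + 3*z*log(-z) + 3*z*(-1 + 2*log(2))


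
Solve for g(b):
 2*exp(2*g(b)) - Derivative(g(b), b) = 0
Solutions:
 g(b) = log(-sqrt(-1/(C1 + 2*b))) - log(2)/2
 g(b) = log(-1/(C1 + 2*b))/2 - log(2)/2


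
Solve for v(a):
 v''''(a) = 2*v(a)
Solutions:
 v(a) = C1*exp(-2^(1/4)*a) + C2*exp(2^(1/4)*a) + C3*sin(2^(1/4)*a) + C4*cos(2^(1/4)*a)


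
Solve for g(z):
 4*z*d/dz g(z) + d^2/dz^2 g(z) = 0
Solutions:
 g(z) = C1 + C2*erf(sqrt(2)*z)


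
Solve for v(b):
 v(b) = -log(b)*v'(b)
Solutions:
 v(b) = C1*exp(-li(b))


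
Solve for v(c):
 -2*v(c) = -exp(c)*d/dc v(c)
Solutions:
 v(c) = C1*exp(-2*exp(-c))


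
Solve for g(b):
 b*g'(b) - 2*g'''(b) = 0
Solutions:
 g(b) = C1 + Integral(C2*airyai(2^(2/3)*b/2) + C3*airybi(2^(2/3)*b/2), b)


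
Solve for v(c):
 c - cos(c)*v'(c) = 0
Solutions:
 v(c) = C1 + Integral(c/cos(c), c)


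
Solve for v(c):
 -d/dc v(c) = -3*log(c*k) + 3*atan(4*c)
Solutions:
 v(c) = C1 + 3*c*log(c*k) - 3*c*atan(4*c) - 3*c + 3*log(16*c^2 + 1)/8


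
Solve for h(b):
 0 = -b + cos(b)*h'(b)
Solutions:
 h(b) = C1 + Integral(b/cos(b), b)


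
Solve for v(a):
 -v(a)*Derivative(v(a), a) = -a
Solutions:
 v(a) = -sqrt(C1 + a^2)
 v(a) = sqrt(C1 + a^2)


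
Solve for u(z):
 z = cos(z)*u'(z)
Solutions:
 u(z) = C1 + Integral(z/cos(z), z)


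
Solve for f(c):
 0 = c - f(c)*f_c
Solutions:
 f(c) = -sqrt(C1 + c^2)
 f(c) = sqrt(C1 + c^2)


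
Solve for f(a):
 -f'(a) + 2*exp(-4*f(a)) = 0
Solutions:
 f(a) = log(-I*(C1 + 8*a)^(1/4))
 f(a) = log(I*(C1 + 8*a)^(1/4))
 f(a) = log(-(C1 + 8*a)^(1/4))
 f(a) = log(C1 + 8*a)/4


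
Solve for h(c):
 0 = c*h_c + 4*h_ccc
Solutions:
 h(c) = C1 + Integral(C2*airyai(-2^(1/3)*c/2) + C3*airybi(-2^(1/3)*c/2), c)


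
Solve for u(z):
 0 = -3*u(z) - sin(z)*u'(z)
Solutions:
 u(z) = C1*(cos(z) + 1)^(3/2)/(cos(z) - 1)^(3/2)


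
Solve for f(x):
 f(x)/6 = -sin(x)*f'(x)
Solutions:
 f(x) = C1*(cos(x) + 1)^(1/12)/(cos(x) - 1)^(1/12)


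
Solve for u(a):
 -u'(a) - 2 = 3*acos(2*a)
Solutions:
 u(a) = C1 - 3*a*acos(2*a) - 2*a + 3*sqrt(1 - 4*a^2)/2


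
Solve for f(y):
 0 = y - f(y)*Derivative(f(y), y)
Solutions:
 f(y) = -sqrt(C1 + y^2)
 f(y) = sqrt(C1 + y^2)


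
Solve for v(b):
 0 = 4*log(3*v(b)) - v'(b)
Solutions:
 -Integral(1/(log(_y) + log(3)), (_y, v(b)))/4 = C1 - b


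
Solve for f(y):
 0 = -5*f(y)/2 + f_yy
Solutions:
 f(y) = C1*exp(-sqrt(10)*y/2) + C2*exp(sqrt(10)*y/2)


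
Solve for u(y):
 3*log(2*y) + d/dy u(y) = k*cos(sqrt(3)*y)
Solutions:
 u(y) = C1 + sqrt(3)*k*sin(sqrt(3)*y)/3 - 3*y*log(y) - 3*y*log(2) + 3*y


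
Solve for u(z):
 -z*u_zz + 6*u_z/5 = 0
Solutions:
 u(z) = C1 + C2*z^(11/5)


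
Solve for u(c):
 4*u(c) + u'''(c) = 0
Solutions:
 u(c) = C3*exp(-2^(2/3)*c) + (C1*sin(2^(2/3)*sqrt(3)*c/2) + C2*cos(2^(2/3)*sqrt(3)*c/2))*exp(2^(2/3)*c/2)


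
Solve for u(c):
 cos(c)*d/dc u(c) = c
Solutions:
 u(c) = C1 + Integral(c/cos(c), c)


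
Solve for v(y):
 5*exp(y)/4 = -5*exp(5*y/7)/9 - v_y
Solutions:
 v(y) = C1 - 7*exp(5*y/7)/9 - 5*exp(y)/4


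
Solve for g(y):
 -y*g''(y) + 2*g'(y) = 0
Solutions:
 g(y) = C1 + C2*y^3


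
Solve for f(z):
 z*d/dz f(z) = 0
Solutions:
 f(z) = C1


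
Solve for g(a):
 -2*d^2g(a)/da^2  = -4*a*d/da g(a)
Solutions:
 g(a) = C1 + C2*erfi(a)


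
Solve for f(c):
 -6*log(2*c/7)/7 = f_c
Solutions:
 f(c) = C1 - 6*c*log(c)/7 - 6*c*log(2)/7 + 6*c/7 + 6*c*log(7)/7


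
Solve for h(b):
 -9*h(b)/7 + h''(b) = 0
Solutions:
 h(b) = C1*exp(-3*sqrt(7)*b/7) + C2*exp(3*sqrt(7)*b/7)


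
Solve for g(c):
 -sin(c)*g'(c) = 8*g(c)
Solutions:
 g(c) = C1*(cos(c)^4 + 4*cos(c)^3 + 6*cos(c)^2 + 4*cos(c) + 1)/(cos(c)^4 - 4*cos(c)^3 + 6*cos(c)^2 - 4*cos(c) + 1)


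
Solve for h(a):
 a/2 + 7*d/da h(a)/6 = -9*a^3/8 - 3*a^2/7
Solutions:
 h(a) = C1 - 27*a^4/112 - 6*a^3/49 - 3*a^2/14


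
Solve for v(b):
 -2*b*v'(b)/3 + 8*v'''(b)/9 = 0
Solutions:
 v(b) = C1 + Integral(C2*airyai(6^(1/3)*b/2) + C3*airybi(6^(1/3)*b/2), b)


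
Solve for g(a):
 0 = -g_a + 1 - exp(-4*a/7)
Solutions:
 g(a) = C1 + a + 7*exp(-4*a/7)/4


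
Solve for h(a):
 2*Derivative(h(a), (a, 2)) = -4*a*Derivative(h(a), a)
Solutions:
 h(a) = C1 + C2*erf(a)


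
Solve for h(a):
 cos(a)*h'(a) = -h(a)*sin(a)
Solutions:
 h(a) = C1*cos(a)


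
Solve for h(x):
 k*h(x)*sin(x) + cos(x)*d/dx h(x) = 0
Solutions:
 h(x) = C1*exp(k*log(cos(x)))


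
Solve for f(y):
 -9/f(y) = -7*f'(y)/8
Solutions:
 f(y) = -sqrt(C1 + 1008*y)/7
 f(y) = sqrt(C1 + 1008*y)/7


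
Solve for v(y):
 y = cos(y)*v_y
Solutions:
 v(y) = C1 + Integral(y/cos(y), y)


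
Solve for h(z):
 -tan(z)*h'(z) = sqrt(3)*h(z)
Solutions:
 h(z) = C1/sin(z)^(sqrt(3))


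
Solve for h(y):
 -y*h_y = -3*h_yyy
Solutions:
 h(y) = C1 + Integral(C2*airyai(3^(2/3)*y/3) + C3*airybi(3^(2/3)*y/3), y)


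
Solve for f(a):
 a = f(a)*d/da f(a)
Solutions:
 f(a) = -sqrt(C1 + a^2)
 f(a) = sqrt(C1 + a^2)


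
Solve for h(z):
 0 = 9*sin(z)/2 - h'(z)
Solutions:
 h(z) = C1 - 9*cos(z)/2


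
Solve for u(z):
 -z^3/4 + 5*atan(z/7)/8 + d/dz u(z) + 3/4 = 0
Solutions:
 u(z) = C1 + z^4/16 - 5*z*atan(z/7)/8 - 3*z/4 + 35*log(z^2 + 49)/16


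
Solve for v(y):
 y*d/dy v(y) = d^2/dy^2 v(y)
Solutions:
 v(y) = C1 + C2*erfi(sqrt(2)*y/2)


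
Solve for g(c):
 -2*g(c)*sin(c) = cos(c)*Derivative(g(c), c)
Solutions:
 g(c) = C1*cos(c)^2


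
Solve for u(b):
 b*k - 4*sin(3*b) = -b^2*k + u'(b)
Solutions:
 u(b) = C1 + b^3*k/3 + b^2*k/2 + 4*cos(3*b)/3


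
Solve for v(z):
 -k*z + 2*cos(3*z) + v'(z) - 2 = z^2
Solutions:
 v(z) = C1 + k*z^2/2 + z^3/3 + 2*z - 2*sin(3*z)/3


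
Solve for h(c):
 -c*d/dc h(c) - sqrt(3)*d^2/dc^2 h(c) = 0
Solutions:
 h(c) = C1 + C2*erf(sqrt(2)*3^(3/4)*c/6)


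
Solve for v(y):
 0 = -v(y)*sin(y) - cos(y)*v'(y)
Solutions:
 v(y) = C1*cos(y)


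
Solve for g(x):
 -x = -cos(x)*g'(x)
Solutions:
 g(x) = C1 + Integral(x/cos(x), x)


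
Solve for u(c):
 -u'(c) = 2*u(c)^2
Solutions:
 u(c) = 1/(C1 + 2*c)


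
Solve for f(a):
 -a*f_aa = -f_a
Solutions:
 f(a) = C1 + C2*a^2


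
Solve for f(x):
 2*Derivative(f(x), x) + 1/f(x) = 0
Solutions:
 f(x) = -sqrt(C1 - x)
 f(x) = sqrt(C1 - x)


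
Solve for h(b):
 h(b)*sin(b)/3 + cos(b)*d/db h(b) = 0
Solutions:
 h(b) = C1*cos(b)^(1/3)


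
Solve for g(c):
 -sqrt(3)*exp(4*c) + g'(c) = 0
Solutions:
 g(c) = C1 + sqrt(3)*exp(4*c)/4


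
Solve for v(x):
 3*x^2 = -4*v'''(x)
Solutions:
 v(x) = C1 + C2*x + C3*x^2 - x^5/80


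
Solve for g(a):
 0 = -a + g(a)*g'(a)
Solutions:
 g(a) = -sqrt(C1 + a^2)
 g(a) = sqrt(C1 + a^2)


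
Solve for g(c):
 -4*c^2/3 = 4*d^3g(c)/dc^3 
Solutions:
 g(c) = C1 + C2*c + C3*c^2 - c^5/180


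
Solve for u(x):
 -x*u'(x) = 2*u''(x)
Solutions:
 u(x) = C1 + C2*erf(x/2)


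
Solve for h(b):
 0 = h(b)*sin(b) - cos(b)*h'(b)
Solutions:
 h(b) = C1/cos(b)


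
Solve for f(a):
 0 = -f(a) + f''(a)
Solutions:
 f(a) = C1*exp(-a) + C2*exp(a)


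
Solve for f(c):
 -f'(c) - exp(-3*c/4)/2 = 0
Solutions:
 f(c) = C1 + 2*exp(-3*c/4)/3


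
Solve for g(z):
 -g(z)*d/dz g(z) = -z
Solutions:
 g(z) = -sqrt(C1 + z^2)
 g(z) = sqrt(C1 + z^2)


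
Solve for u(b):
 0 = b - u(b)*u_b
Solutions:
 u(b) = -sqrt(C1 + b^2)
 u(b) = sqrt(C1 + b^2)


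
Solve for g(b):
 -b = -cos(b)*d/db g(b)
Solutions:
 g(b) = C1 + Integral(b/cos(b), b)


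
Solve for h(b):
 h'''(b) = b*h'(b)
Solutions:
 h(b) = C1 + Integral(C2*airyai(b) + C3*airybi(b), b)


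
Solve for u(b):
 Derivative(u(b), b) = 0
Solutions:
 u(b) = C1


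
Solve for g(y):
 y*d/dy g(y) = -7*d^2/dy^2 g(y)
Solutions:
 g(y) = C1 + C2*erf(sqrt(14)*y/14)


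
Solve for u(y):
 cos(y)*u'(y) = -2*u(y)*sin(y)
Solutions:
 u(y) = C1*cos(y)^2


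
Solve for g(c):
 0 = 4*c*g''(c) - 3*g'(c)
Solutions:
 g(c) = C1 + C2*c^(7/4)


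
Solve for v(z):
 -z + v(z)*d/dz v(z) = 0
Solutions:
 v(z) = -sqrt(C1 + z^2)
 v(z) = sqrt(C1 + z^2)


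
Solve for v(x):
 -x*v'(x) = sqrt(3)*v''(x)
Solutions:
 v(x) = C1 + C2*erf(sqrt(2)*3^(3/4)*x/6)


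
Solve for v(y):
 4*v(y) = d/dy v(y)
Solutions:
 v(y) = C1*exp(4*y)


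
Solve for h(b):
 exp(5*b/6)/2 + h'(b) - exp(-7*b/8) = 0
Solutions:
 h(b) = C1 - 3*exp(5*b/6)/5 - 8*exp(-7*b/8)/7


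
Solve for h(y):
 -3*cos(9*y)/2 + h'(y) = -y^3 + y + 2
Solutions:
 h(y) = C1 - y^4/4 + y^2/2 + 2*y + sin(9*y)/6


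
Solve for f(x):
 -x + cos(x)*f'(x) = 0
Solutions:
 f(x) = C1 + Integral(x/cos(x), x)


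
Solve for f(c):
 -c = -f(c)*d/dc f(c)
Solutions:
 f(c) = -sqrt(C1 + c^2)
 f(c) = sqrt(C1 + c^2)


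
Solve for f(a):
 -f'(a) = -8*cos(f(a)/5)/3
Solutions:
 -8*a/3 - 5*log(sin(f(a)/5) - 1)/2 + 5*log(sin(f(a)/5) + 1)/2 = C1


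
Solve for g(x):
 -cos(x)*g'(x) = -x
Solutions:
 g(x) = C1 + Integral(x/cos(x), x)


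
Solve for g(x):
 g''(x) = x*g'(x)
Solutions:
 g(x) = C1 + C2*erfi(sqrt(2)*x/2)


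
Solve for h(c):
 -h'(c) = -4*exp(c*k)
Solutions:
 h(c) = C1 + 4*exp(c*k)/k


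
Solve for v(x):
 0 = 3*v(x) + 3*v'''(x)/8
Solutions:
 v(x) = C3*exp(-2*x) + (C1*sin(sqrt(3)*x) + C2*cos(sqrt(3)*x))*exp(x)


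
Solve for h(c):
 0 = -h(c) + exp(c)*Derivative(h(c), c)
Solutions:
 h(c) = C1*exp(-exp(-c))


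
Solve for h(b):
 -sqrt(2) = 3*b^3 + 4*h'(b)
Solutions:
 h(b) = C1 - 3*b^4/16 - sqrt(2)*b/4


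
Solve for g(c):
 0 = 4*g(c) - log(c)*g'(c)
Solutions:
 g(c) = C1*exp(4*li(c))


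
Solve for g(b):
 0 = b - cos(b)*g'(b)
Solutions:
 g(b) = C1 + Integral(b/cos(b), b)


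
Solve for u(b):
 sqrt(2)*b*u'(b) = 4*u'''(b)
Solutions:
 u(b) = C1 + Integral(C2*airyai(sqrt(2)*b/2) + C3*airybi(sqrt(2)*b/2), b)


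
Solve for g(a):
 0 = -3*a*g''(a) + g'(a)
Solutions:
 g(a) = C1 + C2*a^(4/3)


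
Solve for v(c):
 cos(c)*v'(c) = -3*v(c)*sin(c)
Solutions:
 v(c) = C1*cos(c)^3


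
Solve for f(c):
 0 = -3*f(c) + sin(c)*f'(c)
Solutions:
 f(c) = C1*(cos(c) - 1)^(3/2)/(cos(c) + 1)^(3/2)


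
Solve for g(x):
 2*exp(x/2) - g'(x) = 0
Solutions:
 g(x) = C1 + 4*exp(x/2)


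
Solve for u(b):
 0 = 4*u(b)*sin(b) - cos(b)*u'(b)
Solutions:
 u(b) = C1/cos(b)^4


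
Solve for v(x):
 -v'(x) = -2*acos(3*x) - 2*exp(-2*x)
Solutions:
 v(x) = C1 + 2*x*acos(3*x) - 2*sqrt(1 - 9*x^2)/3 - exp(-2*x)


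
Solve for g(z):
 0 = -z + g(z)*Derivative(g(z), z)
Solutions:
 g(z) = -sqrt(C1 + z^2)
 g(z) = sqrt(C1 + z^2)


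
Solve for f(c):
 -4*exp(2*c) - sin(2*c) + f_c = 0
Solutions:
 f(c) = C1 + 2*exp(2*c) - cos(2*c)/2


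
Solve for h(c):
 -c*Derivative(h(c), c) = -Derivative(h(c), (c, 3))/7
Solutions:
 h(c) = C1 + Integral(C2*airyai(7^(1/3)*c) + C3*airybi(7^(1/3)*c), c)


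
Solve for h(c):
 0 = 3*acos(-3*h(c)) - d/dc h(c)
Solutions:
 Integral(1/acos(-3*_y), (_y, h(c))) = C1 + 3*c


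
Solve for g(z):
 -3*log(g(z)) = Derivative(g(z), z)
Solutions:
 li(g(z)) = C1 - 3*z


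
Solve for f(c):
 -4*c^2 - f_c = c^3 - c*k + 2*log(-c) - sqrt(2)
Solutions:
 f(c) = C1 - c^4/4 - 4*c^3/3 + c^2*k/2 - 2*c*log(-c) + c*(sqrt(2) + 2)


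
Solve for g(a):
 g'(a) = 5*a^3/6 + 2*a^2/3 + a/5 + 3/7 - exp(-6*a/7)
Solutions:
 g(a) = C1 + 5*a^4/24 + 2*a^3/9 + a^2/10 + 3*a/7 + 7*exp(-6*a/7)/6


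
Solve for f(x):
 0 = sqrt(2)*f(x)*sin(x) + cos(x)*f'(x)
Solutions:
 f(x) = C1*cos(x)^(sqrt(2))


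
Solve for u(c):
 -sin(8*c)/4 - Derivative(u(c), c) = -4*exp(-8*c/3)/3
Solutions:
 u(c) = C1 + cos(8*c)/32 - exp(-8*c/3)/2


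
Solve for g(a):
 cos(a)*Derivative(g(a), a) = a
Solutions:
 g(a) = C1 + Integral(a/cos(a), a)


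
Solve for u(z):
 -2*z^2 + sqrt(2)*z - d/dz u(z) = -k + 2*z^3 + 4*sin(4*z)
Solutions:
 u(z) = C1 + k*z - z^4/2 - 2*z^3/3 + sqrt(2)*z^2/2 + cos(4*z)


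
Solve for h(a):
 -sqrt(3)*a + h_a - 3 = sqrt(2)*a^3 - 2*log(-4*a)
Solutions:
 h(a) = C1 + sqrt(2)*a^4/4 + sqrt(3)*a^2/2 - 2*a*log(-a) + a*(5 - 4*log(2))


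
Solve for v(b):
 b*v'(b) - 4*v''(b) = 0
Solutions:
 v(b) = C1 + C2*erfi(sqrt(2)*b/4)


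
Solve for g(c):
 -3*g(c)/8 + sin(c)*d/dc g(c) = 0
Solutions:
 g(c) = C1*(cos(c) - 1)^(3/16)/(cos(c) + 1)^(3/16)


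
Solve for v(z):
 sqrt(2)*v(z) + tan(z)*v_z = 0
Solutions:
 v(z) = C1/sin(z)^(sqrt(2))


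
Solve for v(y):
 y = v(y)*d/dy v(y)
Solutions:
 v(y) = -sqrt(C1 + y^2)
 v(y) = sqrt(C1 + y^2)


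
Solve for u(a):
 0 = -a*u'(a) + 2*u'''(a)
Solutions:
 u(a) = C1 + Integral(C2*airyai(2^(2/3)*a/2) + C3*airybi(2^(2/3)*a/2), a)


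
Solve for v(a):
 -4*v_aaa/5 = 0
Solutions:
 v(a) = C1 + C2*a + C3*a^2


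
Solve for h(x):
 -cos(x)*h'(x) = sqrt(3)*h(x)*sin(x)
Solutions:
 h(x) = C1*cos(x)^(sqrt(3))


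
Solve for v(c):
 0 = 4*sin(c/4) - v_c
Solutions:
 v(c) = C1 - 16*cos(c/4)


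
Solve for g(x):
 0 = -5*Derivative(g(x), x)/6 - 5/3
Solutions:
 g(x) = C1 - 2*x


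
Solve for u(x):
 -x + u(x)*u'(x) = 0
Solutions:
 u(x) = -sqrt(C1 + x^2)
 u(x) = sqrt(C1 + x^2)


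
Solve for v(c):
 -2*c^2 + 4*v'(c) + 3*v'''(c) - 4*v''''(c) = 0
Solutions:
 v(c) = C1 + C2*exp(c*(-(8*sqrt(17) + 33)^(1/3) - 1/(8*sqrt(17) + 33)^(1/3) + 2)/8)*sin(sqrt(3)*c*(-(8*sqrt(17) + 33)^(1/3) + (8*sqrt(17) + 33)^(-1/3))/8) + C3*exp(c*(-(8*sqrt(17) + 33)^(1/3) - 1/(8*sqrt(17) + 33)^(1/3) + 2)/8)*cos(sqrt(3)*c*(-(8*sqrt(17) + 33)^(1/3) + (8*sqrt(17) + 33)^(-1/3))/8) + C4*exp(c*((8*sqrt(17) + 33)^(-1/3) + 1 + (8*sqrt(17) + 33)^(1/3))/4) + c^3/6 - 3*c/4


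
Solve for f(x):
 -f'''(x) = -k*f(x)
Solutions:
 f(x) = C1*exp(k^(1/3)*x) + C2*exp(k^(1/3)*x*(-1 + sqrt(3)*I)/2) + C3*exp(-k^(1/3)*x*(1 + sqrt(3)*I)/2)


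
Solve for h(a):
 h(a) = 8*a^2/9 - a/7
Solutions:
 h(a) = a*(56*a - 9)/63


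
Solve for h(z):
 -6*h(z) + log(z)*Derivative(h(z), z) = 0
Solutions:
 h(z) = C1*exp(6*li(z))


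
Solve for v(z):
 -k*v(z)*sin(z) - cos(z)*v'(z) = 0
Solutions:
 v(z) = C1*exp(k*log(cos(z)))


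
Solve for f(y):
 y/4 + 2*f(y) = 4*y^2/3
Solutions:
 f(y) = y*(16*y - 3)/24


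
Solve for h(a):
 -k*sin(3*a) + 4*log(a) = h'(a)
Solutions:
 h(a) = C1 + 4*a*log(a) - 4*a + k*cos(3*a)/3


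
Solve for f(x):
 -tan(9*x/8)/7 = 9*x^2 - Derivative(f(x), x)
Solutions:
 f(x) = C1 + 3*x^3 - 8*log(cos(9*x/8))/63


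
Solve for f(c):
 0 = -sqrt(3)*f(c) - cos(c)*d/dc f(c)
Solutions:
 f(c) = C1*(sin(c) - 1)^(sqrt(3)/2)/(sin(c) + 1)^(sqrt(3)/2)


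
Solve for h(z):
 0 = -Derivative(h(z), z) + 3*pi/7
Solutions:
 h(z) = C1 + 3*pi*z/7


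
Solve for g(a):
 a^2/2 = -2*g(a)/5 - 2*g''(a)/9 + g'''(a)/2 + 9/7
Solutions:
 g(a) = C1*exp(a*(-2^(1/3)*5^(2/3)*(81*sqrt(60009) + 19843)^(1/3) - 40*2^(2/3)*5^(1/3)/(81*sqrt(60009) + 19843)^(1/3) + 40)/270)*sin(10^(1/3)*sqrt(3)*a*(-5^(1/3)*(81*sqrt(60009) + 19843)^(1/3) + 40*2^(1/3)/(81*sqrt(60009) + 19843)^(1/3))/270) + C2*exp(a*(-2^(1/3)*5^(2/3)*(81*sqrt(60009) + 19843)^(1/3) - 40*2^(2/3)*5^(1/3)/(81*sqrt(60009) + 19843)^(1/3) + 40)/270)*cos(10^(1/3)*sqrt(3)*a*(-5^(1/3)*(81*sqrt(60009) + 19843)^(1/3) + 40*2^(1/3)/(81*sqrt(60009) + 19843)^(1/3))/270) + C3*exp(a*(40*2^(2/3)*5^(1/3)/(81*sqrt(60009) + 19843)^(1/3) + 20 + 2^(1/3)*5^(2/3)*(81*sqrt(60009) + 19843)^(1/3))/135) - 5*a^2/4 + 290/63


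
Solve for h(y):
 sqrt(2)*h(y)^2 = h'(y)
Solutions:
 h(y) = -1/(C1 + sqrt(2)*y)


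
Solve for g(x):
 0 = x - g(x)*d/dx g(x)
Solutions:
 g(x) = -sqrt(C1 + x^2)
 g(x) = sqrt(C1 + x^2)


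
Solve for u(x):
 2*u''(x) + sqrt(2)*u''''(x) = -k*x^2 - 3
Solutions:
 u(x) = C1 + C2*x + C3*sin(2^(1/4)*x) + C4*cos(2^(1/4)*x) - k*x^4/24 + x^2*(sqrt(2)*k - 3)/4


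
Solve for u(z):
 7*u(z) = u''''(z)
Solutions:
 u(z) = C1*exp(-7^(1/4)*z) + C2*exp(7^(1/4)*z) + C3*sin(7^(1/4)*z) + C4*cos(7^(1/4)*z)
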